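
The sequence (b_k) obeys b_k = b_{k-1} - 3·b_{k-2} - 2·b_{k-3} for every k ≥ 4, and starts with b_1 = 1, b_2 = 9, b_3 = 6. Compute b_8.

Iterate the recurrence:
b_4 = -23; b_5 = -59; b_6 = -2; b_7 = 221; b_8 = 345.

345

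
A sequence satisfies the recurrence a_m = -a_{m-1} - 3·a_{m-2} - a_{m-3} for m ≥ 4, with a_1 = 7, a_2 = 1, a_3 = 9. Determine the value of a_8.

-151

Iterate the recurrence:
a_4 = -19  a_5 = -9  a_6 = 57  a_7 = -11  a_8 = -151.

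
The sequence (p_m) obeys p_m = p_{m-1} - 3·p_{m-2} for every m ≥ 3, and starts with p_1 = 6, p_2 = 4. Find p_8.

-236

Iterate the recurrence:
p_3 = -14  p_4 = -26  p_5 = 16  p_6 = 94  p_7 = 46  p_8 = -236.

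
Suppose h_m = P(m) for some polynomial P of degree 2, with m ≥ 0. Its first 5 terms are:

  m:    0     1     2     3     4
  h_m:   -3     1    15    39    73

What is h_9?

393

1st diffs: 4, 14, 24, 34.
2nd diffs: 10, 10, 10 (constant).
Newton forward-difference form: h_m = -3 + 4·C(m,1) + 10·C(m,2).
At m = 9: m = 9, so h_9 = -3 + 36 + 360 = 393.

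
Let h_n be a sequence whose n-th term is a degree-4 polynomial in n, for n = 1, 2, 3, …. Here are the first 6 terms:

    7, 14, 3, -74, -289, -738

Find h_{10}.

1st diffs: 7, -11, -77, -215, -449.
2nd diffs: -18, -66, -138, -234.
3rd diffs: -48, -72, -96.
4th diffs: -24, -24 (constant).
Newton forward-difference form: h_n = 7 + 7·C(n-1,1) + (-18)·C(n-1,2) + (-48)·C(n-1,3) + (-24)·C(n-1,4).
At n = 10: n-1 = 9, so h_{10} = 7 + 63 - 648 - 4032 - 3024 = -7634.

-7634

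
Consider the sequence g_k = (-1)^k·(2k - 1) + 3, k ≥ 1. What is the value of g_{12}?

26

(-1)^12 = 1; 2k - 1 at k=12 is 23; so g_{12} = 26.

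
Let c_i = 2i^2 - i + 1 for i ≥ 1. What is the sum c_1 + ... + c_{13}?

1560

Over i = 1..13: Σi = 91, Σi² = 819.
Total = (2)·819 + (-1)·91 + (1)·13 = 1560.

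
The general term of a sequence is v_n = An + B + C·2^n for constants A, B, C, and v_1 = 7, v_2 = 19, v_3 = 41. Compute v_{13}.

Plug in n = 1, 2, 3: A + B + 2C = 7; 2A + B + 4C = 19; 3A + B + 8C = 41.
Subtracting the first from the second: A + 2C = 12.
Subtracting the second from the third: A + 4C = 22.
Solving: C = 5, A = 2, then B = -5.
Therefore v_{13} = 26 + (-5) + 5·8192 = 40981.

40981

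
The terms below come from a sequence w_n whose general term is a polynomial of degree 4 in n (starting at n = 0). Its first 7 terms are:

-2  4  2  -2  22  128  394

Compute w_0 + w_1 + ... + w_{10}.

12056

1st diffs: 6, -2, -4, 24, 106, 266.
2nd diffs: -8, -2, 28, 82, 160.
3rd diffs: 6, 30, 54, 78.
4th diffs: 24, 24, 24 (constant).
So w_n = n^4 - 5n^3 + 4n^2 + 6n - 2.
Continuing: 922, 1838, 3292, 5458.
Summing n = 0..10 (11 terms) gives 12056.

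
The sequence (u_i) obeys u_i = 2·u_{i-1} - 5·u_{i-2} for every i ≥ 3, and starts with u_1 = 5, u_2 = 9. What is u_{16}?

-816979

Applying the relation repeatedly:
u_3 = -7  u_4 = -59  u_5 = -83  …  u_{13} = 79357  u_{14} = 23409  u_{15} = -349967  u_{16} = -816979.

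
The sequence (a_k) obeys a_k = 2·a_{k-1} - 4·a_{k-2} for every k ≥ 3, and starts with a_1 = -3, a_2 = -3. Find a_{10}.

1536

a_3 = 6, a_4 = 24, a_5 = 24, a_6 = -48, a_7 = -192, a_8 = -192, a_9 = 384, a_{10} = 1536.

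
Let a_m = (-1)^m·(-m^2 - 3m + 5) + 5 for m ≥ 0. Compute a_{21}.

(-1)^21 = -1; -m^2 - 3m + 5 at m=21 is -499; so a_{21} = 504.

504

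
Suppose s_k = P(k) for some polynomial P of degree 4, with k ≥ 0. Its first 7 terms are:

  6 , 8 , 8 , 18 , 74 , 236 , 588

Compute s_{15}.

38046

1st diffs: 2, 0, 10, 56, 162, 352.
2nd diffs: -2, 10, 46, 106, 190.
3rd diffs: 12, 36, 60, 84.
4th diffs: 24, 24, 24 (constant).
Newton forward-difference form: s_k = 6 + 2·C(k,1) + (-2)·C(k,2) + 12·C(k,3) + 24·C(k,4).
At k = 15: k = 15, so s_{15} = 6 + 30 - 210 + 5460 + 32760 = 38046.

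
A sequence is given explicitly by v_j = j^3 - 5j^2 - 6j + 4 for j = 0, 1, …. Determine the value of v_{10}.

v_{10} = 1·10^3 - 5·10^2 - 6·10 + 4 = 444.

444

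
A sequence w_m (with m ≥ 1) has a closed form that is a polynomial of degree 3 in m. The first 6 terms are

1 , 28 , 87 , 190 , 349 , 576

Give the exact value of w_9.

1785

1st diffs: 27, 59, 103, 159, 227.
2nd diffs: 32, 44, 56, 68.
3rd diffs: 12, 12, 12 (constant).
Newton forward-difference form: w_m = 1 + 27·C(m-1,1) + 32·C(m-1,2) + 12·C(m-1,3).
At m = 9: m-1 = 8, so w_9 = 1 + 216 + 896 + 672 = 1785.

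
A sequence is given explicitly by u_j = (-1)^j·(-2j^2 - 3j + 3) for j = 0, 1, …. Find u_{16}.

-557

(-1)^16 = 1; -2j^2 - 3j + 3 at j=16 is -557; so u_{16} = -557.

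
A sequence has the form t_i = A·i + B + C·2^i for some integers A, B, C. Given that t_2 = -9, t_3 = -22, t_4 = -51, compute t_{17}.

The three given values yield: 2A + B + 4C = -9; 3A + B + 8C = -22; 4A + B + 16C = -51.
Subtracting the first from the second: A + 4C = -13.
Subtracting the second from the third: A + 8C = -29.
Solving: C = -4, A = 3, then B = 1.
So t_i = 3·i + 1 + (-4)·2^i; at i=17 this is -524236.

-524236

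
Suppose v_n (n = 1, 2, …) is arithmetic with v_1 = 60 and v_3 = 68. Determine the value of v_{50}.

Common difference d = (68 - 60) / (3 - 1) = 4.
v_n = 60 + (n - 1)·4.
v_{50} = 60 + 49·4 = 256.

256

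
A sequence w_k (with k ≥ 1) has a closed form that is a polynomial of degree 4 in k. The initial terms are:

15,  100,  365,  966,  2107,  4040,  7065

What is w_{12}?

52430

1st diffs: 85, 265, 601, 1141, 1933, 3025.
2nd diffs: 180, 336, 540, 792, 1092.
3rd diffs: 156, 204, 252, 300.
4th diffs: 48, 48, 48 (constant).
Newton forward-difference form: w_k = 15 + 85·C(k-1,1) + 180·C(k-1,2) + 156·C(k-1,3) + 48·C(k-1,4).
At k = 12: k-1 = 11, so w_{12} = 15 + 935 + 9900 + 25740 + 15840 = 52430.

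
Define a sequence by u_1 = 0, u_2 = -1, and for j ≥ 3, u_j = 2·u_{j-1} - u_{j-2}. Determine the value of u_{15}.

u_3 = -2, u_4 = -3, u_5 = -4, …, u_{12} = -11, u_{13} = -12, u_{14} = -13, u_{15} = -14.
(Characteristic roots are 1 and 1.)

-14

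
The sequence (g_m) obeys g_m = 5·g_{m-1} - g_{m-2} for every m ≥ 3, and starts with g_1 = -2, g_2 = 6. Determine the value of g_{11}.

Compute successive terms:
g_3 = 32  g_4 = 154  g_5 = 738  g_6 = 3536  g_7 = 16942  g_8 = 81174  g_9 = 388928  g_{10} = 1863466  g_{11} = 8928402.

8928402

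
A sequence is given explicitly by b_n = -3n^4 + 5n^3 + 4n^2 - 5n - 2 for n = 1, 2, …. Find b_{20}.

b_{20} = -3·20^4 + 5·20^3 + 4·20^2 - 5·20 - 2 = -438502.

-438502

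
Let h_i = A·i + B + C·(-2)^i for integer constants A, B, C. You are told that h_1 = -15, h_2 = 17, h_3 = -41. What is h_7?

-633

Plug in i = 1, 2, 3: A + B - 2C = -15; 2A + B + 4C = 17; 3A + B - 8C = -41.
Subtracting the first from the second: A + 6C = 32.
Subtracting the second from the third: A - 12C = -58.
Solving: C = 5, A = 2, then B = -7.
Hence h_7 = 2·7 + (-7) + 5·(-128) = -633.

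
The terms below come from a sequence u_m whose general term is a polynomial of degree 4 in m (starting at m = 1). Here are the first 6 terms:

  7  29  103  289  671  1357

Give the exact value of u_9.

6679

1st diffs: 22, 74, 186, 382, 686.
2nd diffs: 52, 112, 196, 304.
3rd diffs: 60, 84, 108.
4th diffs: 24, 24 (constant).
Newton forward-difference form: u_m = 7 + 22·C(m-1,1) + 52·C(m-1,2) + 60·C(m-1,3) + 24·C(m-1,4).
At m = 9: m-1 = 8, so u_9 = 7 + 176 + 1456 + 3360 + 1680 = 6679.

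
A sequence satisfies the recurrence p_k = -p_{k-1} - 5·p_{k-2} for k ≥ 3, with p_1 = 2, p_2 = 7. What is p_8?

567

Iterate the recurrence:
p_3 = -17  p_4 = -18  p_5 = 103  p_6 = -13  p_7 = -502  p_8 = 567.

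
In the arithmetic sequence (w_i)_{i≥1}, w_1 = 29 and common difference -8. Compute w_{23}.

-147

w_i = 29 + (i - 1)·(-8).
w_{23} = 29 + 22·(-8) = -147.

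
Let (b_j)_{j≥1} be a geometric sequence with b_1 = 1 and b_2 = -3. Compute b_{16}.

-14348907

Common ratio r = -3.
b_j = 1·(-3)^(j-1).
b_{16} = 1·(-3)^15 = -14348907.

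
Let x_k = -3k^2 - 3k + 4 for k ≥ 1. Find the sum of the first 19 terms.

-7904

Over k = 1..19: Σk = 190, Σk² = 2470.
Total = (-3)·2470 + (-3)·190 + (4)·19 = -7904.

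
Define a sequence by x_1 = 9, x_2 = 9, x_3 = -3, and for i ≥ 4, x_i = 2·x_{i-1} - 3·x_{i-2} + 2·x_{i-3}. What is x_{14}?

-543

Iterate the recurrence:
x_4 = -15  x_5 = -3  x_6 = 33  …  x_{11} = 141  x_{12} = 273  x_{13} = -3  x_{14} = -543.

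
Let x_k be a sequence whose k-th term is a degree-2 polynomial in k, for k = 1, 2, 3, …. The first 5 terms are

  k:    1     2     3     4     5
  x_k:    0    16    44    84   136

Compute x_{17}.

1st diffs: 16, 28, 40, 52.
2nd diffs: 12, 12, 12 (constant).
So x_k = 6k^2 - 2k - 4.
Evaluating at k = 17 gives x_{17} = 1696.

1696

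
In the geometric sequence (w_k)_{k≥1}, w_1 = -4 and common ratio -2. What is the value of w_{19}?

w_k = (-4)·(-2)^(k-1).
w_{19} = (-4)·(-2)^18 = -1048576.

-1048576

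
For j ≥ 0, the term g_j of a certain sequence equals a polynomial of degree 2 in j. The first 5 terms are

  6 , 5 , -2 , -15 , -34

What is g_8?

-170

1st diffs: -1, -7, -13, -19.
2nd diffs: -6, -6, -6 (constant).
Newton forward-difference form: g_j = 6 + (-1)·C(j,1) + (-6)·C(j,2).
At j = 8: j = 8, so g_8 = 6 - 8 - 168 = -170.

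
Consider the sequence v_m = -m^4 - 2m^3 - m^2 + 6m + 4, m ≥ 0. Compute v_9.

-8042

v_9 = -1·9^4 - 2·9^3 - 1·9^2 + 6·9 + 4 = -8042.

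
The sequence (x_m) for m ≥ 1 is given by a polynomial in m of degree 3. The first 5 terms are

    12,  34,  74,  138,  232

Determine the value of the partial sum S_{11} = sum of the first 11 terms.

6292

1st diffs: 22, 40, 64, 94.
2nd diffs: 18, 24, 30.
3rd diffs: 6, 6 (constant).
So x_m = m^3 + 3m^2 + 6m + 2.
Continuing: …, 362, 534, 754, 1028, …, x_{11} = 1762.
Summing m = 1..11 (11 terms) gives 6292.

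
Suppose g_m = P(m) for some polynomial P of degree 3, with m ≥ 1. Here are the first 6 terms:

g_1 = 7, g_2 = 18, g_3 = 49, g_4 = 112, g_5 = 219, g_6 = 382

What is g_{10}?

1st diffs: 11, 31, 63, 107, 163.
2nd diffs: 20, 32, 44, 56.
3rd diffs: 12, 12, 12 (constant).
Newton forward-difference form: g_m = 7 + 11·C(m-1,1) + 20·C(m-1,2) + 12·C(m-1,3).
At m = 10: m-1 = 9, so g_{10} = 7 + 99 + 720 + 1008 = 1834.

1834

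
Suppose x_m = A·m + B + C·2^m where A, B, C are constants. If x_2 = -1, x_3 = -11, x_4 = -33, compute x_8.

Plug in m = 2, 3, 4: 2A + B + 4C = -1; 3A + B + 8C = -11; 4A + B + 16C = -33.
Subtracting the first from the second: A + 4C = -10.
Subtracting the second from the third: A + 8C = -22.
Solving: C = -3, A = 2, then B = 7.
Hence x_8 = 2·8 + 7 + (-3)·256 = -745.

-745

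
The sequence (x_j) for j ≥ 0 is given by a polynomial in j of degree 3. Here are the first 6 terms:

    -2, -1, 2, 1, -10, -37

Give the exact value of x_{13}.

1st diffs: 1, 3, -1, -11, -27.
2nd diffs: 2, -4, -10, -16.
3rd diffs: -6, -6, -6 (constant).
Newton forward-difference form: x_j = -2 + 1·C(j,1) + 2·C(j,2) + (-6)·C(j,3).
At j = 13: j = 13, so x_{13} = -2 + 13 + 156 - 1716 = -1549.

-1549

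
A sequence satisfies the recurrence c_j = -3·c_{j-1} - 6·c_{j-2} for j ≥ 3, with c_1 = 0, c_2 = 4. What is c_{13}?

Step forward from the initial values:
c_3 = -12  c_4 = 12  c_5 = 36  …  c_{10} = 6156  c_{11} = -4860  c_{12} = -22356  c_{13} = 96228.

96228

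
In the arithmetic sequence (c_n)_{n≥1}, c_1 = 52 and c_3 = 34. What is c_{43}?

-326

Common difference d = (34 - 52) / (3 - 1) = -9.
c_n = 52 + (n - 1)·(-9).
c_{43} = 52 + 42·(-9) = -326.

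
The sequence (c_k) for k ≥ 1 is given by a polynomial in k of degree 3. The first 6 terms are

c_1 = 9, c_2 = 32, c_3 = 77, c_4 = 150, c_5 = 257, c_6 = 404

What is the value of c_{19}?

8685

1st diffs: 23, 45, 73, 107, 147.
2nd diffs: 22, 28, 34, 40.
3rd diffs: 6, 6, 6 (constant).
Newton forward-difference form: c_k = 9 + 23·C(k-1,1) + 22·C(k-1,2) + 6·C(k-1,3).
At k = 19: k-1 = 18, so c_{19} = 9 + 414 + 3366 + 4896 = 8685.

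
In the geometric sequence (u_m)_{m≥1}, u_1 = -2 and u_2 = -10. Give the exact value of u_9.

-781250

Common ratio r = 5.
u_m = (-2)·5^(m-1).
u_9 = (-2)·5^8 = -781250.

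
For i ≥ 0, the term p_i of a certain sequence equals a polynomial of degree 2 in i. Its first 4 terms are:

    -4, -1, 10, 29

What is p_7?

1st diffs: 3, 11, 19.
2nd diffs: 8, 8 (constant).
Newton forward-difference form: p_i = -4 + 3·C(i,1) + 8·C(i,2).
At i = 7: i = 7, so p_7 = -4 + 21 + 168 = 185.

185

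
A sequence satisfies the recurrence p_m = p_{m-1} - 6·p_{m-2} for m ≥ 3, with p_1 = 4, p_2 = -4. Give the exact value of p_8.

-1924

Iterate the recurrence:
p_3 = -28;  p_4 = -4;  p_5 = 164;  p_6 = 188;  p_7 = -796;  p_8 = -1924.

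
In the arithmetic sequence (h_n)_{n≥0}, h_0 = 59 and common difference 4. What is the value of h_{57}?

287

h_n = 59 + (n - 0)·4.
h_{57} = 59 + 57·4 = 287.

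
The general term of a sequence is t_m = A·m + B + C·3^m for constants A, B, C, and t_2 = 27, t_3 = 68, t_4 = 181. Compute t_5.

510

The three given values yield: 2A + B + 9C = 27; 3A + B + 27C = 68; 4A + B + 81C = 181.
Subtracting the first from the second: A + 18C = 41.
Subtracting the second from the third: A + 54C = 113.
Solving: C = 2, A = 5, then B = -1.
Hence t_5 = 5·5 + (-1) + 2·243 = 510.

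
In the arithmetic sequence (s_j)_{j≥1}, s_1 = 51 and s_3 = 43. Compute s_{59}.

Common difference d = (43 - 51) / (3 - 1) = -4.
s_j = 51 + (j - 1)·(-4).
s_{59} = 51 + 58·(-4) = -181.

-181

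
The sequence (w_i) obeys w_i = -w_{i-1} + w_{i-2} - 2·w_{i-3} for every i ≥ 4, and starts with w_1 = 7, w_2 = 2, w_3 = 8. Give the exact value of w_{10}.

w_4 = -20  w_5 = 24  w_6 = -60  w_7 = 124  w_8 = -232  w_9 = 476  w_{10} = -956.

-956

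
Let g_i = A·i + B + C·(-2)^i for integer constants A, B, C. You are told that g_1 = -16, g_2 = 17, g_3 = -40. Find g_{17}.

At i = 1, 2, 3: A + B - 2C = -16; 2A + B + 4C = 17; 3A + B - 8C = -40.
Subtracting the first from the second: A + 6C = 33.
Subtracting the second from the third: A - 12C = -57.
Solving: C = 5, A = 3, then B = -9.
Hence g_{17} = 3·17 + (-9) + 5·(-131072) = -655318.

-655318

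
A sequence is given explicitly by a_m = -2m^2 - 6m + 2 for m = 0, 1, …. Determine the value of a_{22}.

a_{22} = -2·22^2 - 6·22 + 2 = -1098.

-1098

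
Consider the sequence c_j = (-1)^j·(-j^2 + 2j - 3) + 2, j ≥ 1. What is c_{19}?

328

(-1)^19 = -1; -j^2 + 2j - 3 at j=19 is -326; so c_{19} = 328.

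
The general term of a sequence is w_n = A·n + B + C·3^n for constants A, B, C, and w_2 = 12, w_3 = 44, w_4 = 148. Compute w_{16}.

The three given values yield: 2A + B + 9C = 12; 3A + B + 27C = 44; 4A + B + 81C = 148.
Subtracting the first from the second: A + 18C = 32.
Subtracting the second from the third: A + 54C = 104.
Solving: C = 2, A = -4, then B = 2.
Therefore w_{16} = -64 + 2 + 2·43046721 = 86093380.

86093380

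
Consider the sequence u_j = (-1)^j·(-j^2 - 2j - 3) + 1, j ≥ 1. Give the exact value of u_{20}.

-442

(-1)^20 = 1; -j^2 - 2j - 3 at j=20 is -443; so u_{20} = -442.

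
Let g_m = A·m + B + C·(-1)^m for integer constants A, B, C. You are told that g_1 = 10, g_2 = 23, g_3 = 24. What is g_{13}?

The three given values yield: A + B - C = 10; 2A + B + C = 23; 3A + B - C = 24.
Subtracting the first from the second: A + 2C = 13.
Subtracting the second from the third: A - 2C = 1.
Solving: C = 3, A = 7, then B = 6.
Hence g_{13} = 7·13 + 6 + 3·(-1) = 94.

94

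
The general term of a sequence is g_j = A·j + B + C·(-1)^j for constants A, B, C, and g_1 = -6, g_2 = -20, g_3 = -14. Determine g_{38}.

Plug in j = 1, 2, 3: A + B - C = -6; 2A + B + C = -20; 3A + B - C = -14.
Subtracting the first from the second: A + 2C = -14.
Subtracting the second from the third: A - 2C = 6.
Solving: C = -5, A = -4, then B = -7.
So g_j = -4·j + (-7) + (-5)·(-1)^j; at j=38 this is -164.

-164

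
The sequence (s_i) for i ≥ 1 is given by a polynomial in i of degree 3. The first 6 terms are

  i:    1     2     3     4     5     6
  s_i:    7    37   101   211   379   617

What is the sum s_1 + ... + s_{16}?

44592

1st diffs: 30, 64, 110, 168, 238.
2nd diffs: 34, 46, 58, 70.
3rd diffs: 12, 12, 12 (constant).
Newton forward-difference form: s_i = 7 + 30·C(i-1,1) + 34·C(i-1,2) + 12·C(i-1,3).
Continuing: …, 937, 1351, 1871, 2509, …, s_{16} = 9487.
Summing i = 1..16 (16 terms) gives 44592.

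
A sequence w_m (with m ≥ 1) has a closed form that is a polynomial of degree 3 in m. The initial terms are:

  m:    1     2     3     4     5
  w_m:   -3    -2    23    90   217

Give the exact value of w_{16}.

1st diffs: 1, 25, 67, 127.
2nd diffs: 24, 42, 60.
3rd diffs: 18, 18 (constant).
Newton forward-difference form: w_m = -3 + 1·C(m-1,1) + 24·C(m-1,2) + 18·C(m-1,3).
At m = 16: m-1 = 15, so w_{16} = -3 + 15 + 2520 + 8190 = 10722.

10722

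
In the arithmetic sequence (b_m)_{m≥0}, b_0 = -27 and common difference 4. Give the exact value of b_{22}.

b_m = -27 + (m - 0)·4.
b_{22} = -27 + 22·4 = 61.

61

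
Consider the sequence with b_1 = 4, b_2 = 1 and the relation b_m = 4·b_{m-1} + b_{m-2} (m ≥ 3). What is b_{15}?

Applying the relation repeatedly:
b_3 = 8, b_4 = 33, b_5 = 140, …, b_{12} = 3426369, b_{13} = 14514332, b_{14} = 61483697, b_{15} = 260449120.

260449120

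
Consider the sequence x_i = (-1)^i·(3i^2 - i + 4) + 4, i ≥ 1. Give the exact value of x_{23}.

(-1)^23 = -1; 3i^2 - i + 4 at i=23 is 1568; so x_{23} = -1564.

-1564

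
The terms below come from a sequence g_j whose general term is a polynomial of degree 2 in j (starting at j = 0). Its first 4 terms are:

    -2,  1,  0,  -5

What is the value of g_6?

-44

1st diffs: 3, -1, -5.
2nd diffs: -4, -4 (constant).
Newton forward-difference form: g_j = -2 + 3·C(j,1) + (-4)·C(j,2).
At j = 6: j = 6, so g_6 = -2 + 18 - 60 = -44.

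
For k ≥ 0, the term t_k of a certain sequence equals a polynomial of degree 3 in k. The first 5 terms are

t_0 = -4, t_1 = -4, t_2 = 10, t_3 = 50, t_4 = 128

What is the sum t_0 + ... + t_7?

1st diffs: 0, 14, 40, 78.
2nd diffs: 14, 26, 38.
3rd diffs: 12, 12 (constant).
So t_k = 2k^3 + k^2 - 3k - 4.
Continuing: 256, 446, 710.
Summing k = 0..7 (8 terms) gives 1592.

1592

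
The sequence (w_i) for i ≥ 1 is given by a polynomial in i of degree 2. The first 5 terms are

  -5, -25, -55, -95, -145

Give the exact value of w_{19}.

1st diffs: -20, -30, -40, -50.
2nd diffs: -10, -10, -10 (constant).
So w_i = -5i^2 - 5i + 5.
Evaluating at i = 19 gives w_{19} = -1895.

-1895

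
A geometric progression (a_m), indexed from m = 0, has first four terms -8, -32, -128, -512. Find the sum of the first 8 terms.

-174760

Common ratio r = 4.
a_m = (-8)·4^(m-0).
S = (-8)·(4^8 - 1)/(4 - 1) = (-8)·(65536 - 1)/(3) = -174760.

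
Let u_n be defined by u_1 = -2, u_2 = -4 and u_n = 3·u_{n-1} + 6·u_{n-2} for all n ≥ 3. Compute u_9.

-156816

u_3 = -24  u_4 = -96  u_5 = -432  u_6 = -1872  u_7 = -8208  u_8 = -35856  u_9 = -156816.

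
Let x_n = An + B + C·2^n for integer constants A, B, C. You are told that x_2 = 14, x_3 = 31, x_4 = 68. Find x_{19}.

2621383

The three given values yield: 2A + B + 4C = 14; 3A + B + 8C = 31; 4A + B + 16C = 68.
Subtracting the first from the second: A + 4C = 17.
Subtracting the second from the third: A + 8C = 37.
Solving: C = 5, A = -3, then B = 0.
Hence x_{19} = -3·19 + 0 + 5·524288 = 2621383.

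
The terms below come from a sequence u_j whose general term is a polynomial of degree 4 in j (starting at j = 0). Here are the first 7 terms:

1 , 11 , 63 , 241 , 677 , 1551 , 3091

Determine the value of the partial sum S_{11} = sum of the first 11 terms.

1st diffs: 10, 52, 178, 436, 874, 1540.
2nd diffs: 42, 126, 258, 438, 666.
3rd diffs: 84, 132, 180, 228.
4th diffs: 48, 48, 48 (constant).
Newton forward-difference form: u_j = 1 + 10·C(j,1) + 42·C(j,2) + 84·C(j,3) + 48·C(j,4).
Continuing: 5573, 9321, 14707, 22151.
Summing j = 0..10 (11 terms) gives 57387.

57387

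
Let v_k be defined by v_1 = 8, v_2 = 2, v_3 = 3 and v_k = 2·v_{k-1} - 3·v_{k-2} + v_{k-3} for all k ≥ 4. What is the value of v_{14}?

v_4 = 8, v_5 = 9, v_6 = -3, …, v_{11} = 118, v_{12} = -17, v_{13} = -301, v_{14} = -433.

-433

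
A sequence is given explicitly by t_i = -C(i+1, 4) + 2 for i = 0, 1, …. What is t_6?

C(7, 4) = 35, so t_6 = -33.

-33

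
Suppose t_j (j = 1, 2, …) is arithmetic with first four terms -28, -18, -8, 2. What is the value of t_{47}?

432

Common difference d = 10.
t_j = -28 + (j - 1)·10.
t_{47} = -28 + 46·10 = 432.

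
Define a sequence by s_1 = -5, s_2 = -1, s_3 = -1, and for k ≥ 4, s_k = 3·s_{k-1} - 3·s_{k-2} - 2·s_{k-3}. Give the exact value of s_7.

s_4 = 10; s_5 = 35; s_6 = 77; s_7 = 106.

106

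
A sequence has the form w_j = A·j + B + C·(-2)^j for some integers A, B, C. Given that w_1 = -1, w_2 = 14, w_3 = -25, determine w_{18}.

786386

Plug in j = 1, 2, 3: A + B - 2C = -1; 2A + B + 4C = 14; 3A + B - 8C = -25.
Subtracting the first from the second: A + 6C = 15.
Subtracting the second from the third: A - 12C = -39.
Solving: C = 3, A = -3, then B = 8.
Therefore w_{18} = -54 + 8 + 3·262144 = 786386.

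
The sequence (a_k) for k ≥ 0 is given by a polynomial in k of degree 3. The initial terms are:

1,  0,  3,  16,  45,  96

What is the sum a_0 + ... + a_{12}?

5369

1st diffs: -1, 3, 13, 29, 51.
2nd diffs: 4, 10, 16, 22.
3rd diffs: 6, 6, 6 (constant).
Newton forward-difference form: a_k = 1 + (-1)·C(k,1) + 4·C(k,2) + 6·C(k,3).
Continuing: …, 175, 288, 441, 640, …, a_{12} = 1573.
Summing k = 0..12 (13 terms) gives 5369.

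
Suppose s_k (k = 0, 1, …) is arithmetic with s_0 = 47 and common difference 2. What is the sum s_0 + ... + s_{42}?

3827

s_k = 47 + (k - 0)·2.
s_{42} = 131; S = 43·(47 + 131)/2 = 3827.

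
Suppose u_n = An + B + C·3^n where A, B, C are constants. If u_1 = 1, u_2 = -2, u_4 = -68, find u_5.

The three given values yield: A + B + 3C = 1; 2A + B + 9C = -2; 4A + B + 81C = -68.
Subtracting the first from the second: A + 6C = -3.
Subtracting the second from the third: 2A + 72C = -66.
Solving: C = -1, A = 3, then B = 1.
Therefore u_5 = 15 + 1 + (-1)·243 = -227.

-227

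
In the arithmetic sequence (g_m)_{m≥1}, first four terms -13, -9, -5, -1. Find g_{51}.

Common difference d = 4.
g_m = -13 + (m - 1)·4.
g_{51} = -13 + 50·4 = 187.

187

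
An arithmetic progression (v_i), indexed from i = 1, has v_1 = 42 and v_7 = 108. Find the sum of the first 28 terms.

Common difference d = (108 - 42) / (7 - 1) = 11.
v_i = 42 + (i - 1)·11.
v_{28} = 339; S = 28·(42 + 339)/2 = 5334.

5334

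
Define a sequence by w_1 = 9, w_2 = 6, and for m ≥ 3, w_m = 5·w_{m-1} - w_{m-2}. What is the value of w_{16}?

Iterate the recurrence:
w_3 = 21;  w_4 = 99;  w_5 = 474;  …;  w_{13} = 131638329;  w_{14} = 630717126;  w_{15} = 3021947301;  w_{16} = 14479019379.

14479019379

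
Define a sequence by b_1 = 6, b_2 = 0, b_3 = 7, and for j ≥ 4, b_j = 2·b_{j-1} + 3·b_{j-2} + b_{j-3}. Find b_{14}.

1526805

Applying the relation repeatedly:
b_4 = 20;  b_5 = 61;  b_6 = 189;  …;  b_{11} = 52276;  b_{12} = 160989;  b_{13} = 495781;  b_{14} = 1526805.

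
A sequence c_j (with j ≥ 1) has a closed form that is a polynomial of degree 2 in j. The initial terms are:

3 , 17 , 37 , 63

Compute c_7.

177

1st diffs: 14, 20, 26.
2nd diffs: 6, 6 (constant).
So c_j = 3j^2 + 5j - 5.
Evaluating at j = 7 gives c_7 = 177.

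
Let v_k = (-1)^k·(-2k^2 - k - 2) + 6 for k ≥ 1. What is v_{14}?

(-1)^14 = 1; -2k^2 - k - 2 at k=14 is -408; so v_{14} = -402.

-402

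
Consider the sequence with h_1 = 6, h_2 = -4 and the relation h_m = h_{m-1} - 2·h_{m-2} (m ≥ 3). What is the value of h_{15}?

h_3 = -16; h_4 = -8; h_5 = 24; …; h_{12} = 40; h_{13} = -456; h_{14} = -536; h_{15} = 376.

376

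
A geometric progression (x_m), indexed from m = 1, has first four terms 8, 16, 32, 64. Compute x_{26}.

268435456

Common ratio r = 2.
x_m = 8·2^(m-1).
x_{26} = 8·2^25 = 268435456.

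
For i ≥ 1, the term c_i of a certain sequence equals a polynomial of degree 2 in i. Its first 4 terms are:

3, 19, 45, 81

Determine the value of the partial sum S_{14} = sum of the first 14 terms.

5138

1st diffs: 16, 26, 36.
2nd diffs: 10, 10 (constant).
So c_i = 5i^2 + i - 3.
Continuing: …, 127, 183, 249, 325, …, c_{14} = 991.
Summing i = 1..14 (14 terms) gives 5138.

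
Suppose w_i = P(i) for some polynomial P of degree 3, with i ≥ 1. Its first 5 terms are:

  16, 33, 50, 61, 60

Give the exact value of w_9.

1st diffs: 17, 17, 11, -1.
2nd diffs: 0, -6, -12.
3rd diffs: -6, -6 (constant).
Newton forward-difference form: w_i = 16 + 17·C(i-1,1) + (-6)·C(i-1,3).
At i = 9: i-1 = 8, so w_9 = 16 + 136 - 336 = -184.

-184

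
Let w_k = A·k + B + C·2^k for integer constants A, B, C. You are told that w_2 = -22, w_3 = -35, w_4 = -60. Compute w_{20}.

Write the equations: 2A + B + 4C = -22; 3A + B + 8C = -35; 4A + B + 16C = -60.
Subtracting the first from the second: A + 4C = -13.
Subtracting the second from the third: A + 8C = -25.
Solving: C = -3, A = -1, then B = -8.
Hence w_{20} = -1·20 + (-8) + (-3)·1048576 = -3145756.

-3145756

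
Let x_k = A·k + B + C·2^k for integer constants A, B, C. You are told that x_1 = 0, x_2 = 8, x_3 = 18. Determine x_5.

Write the equations: A + B + 2C = 0; 2A + B + 4C = 8; 3A + B + 8C = 18.
Subtracting the first from the second: A + 2C = 8.
Subtracting the second from the third: A + 4C = 10.
Solving: C = 1, A = 6, then B = -8.
Hence x_5 = 6·5 + (-8) + 1·32 = 54.

54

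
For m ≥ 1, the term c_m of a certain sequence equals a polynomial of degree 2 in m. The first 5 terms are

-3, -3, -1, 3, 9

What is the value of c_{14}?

1st diffs: 0, 2, 4, 6.
2nd diffs: 2, 2, 2 (constant).
Newton forward-difference form: c_m = -3 + 2·C(m-1,2).
At m = 14: m-1 = 13, so c_{14} = -3 + 156 = 153.

153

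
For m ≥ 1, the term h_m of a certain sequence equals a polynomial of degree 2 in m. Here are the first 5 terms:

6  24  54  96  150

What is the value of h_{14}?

1st diffs: 18, 30, 42, 54.
2nd diffs: 12, 12, 12 (constant).
So h_m = 6m^2.
Evaluating at m = 14 gives h_{14} = 1176.

1176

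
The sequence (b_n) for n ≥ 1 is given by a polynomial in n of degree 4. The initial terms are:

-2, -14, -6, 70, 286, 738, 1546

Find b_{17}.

1st diffs: -12, 8, 76, 216, 452, 808.
2nd diffs: 20, 68, 140, 236, 356.
3rd diffs: 48, 72, 96, 120.
4th diffs: 24, 24, 24 (constant).
So b_n = n^4 - 2n^3 - 3n^2 - 4n + 6.
Evaluating at n = 17 gives b_{17} = 72766.

72766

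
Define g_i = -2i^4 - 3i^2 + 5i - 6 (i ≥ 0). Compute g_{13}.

g_{13} = -2·13^4 - 3·13^2 + 5·13 - 6 = -57570.

-57570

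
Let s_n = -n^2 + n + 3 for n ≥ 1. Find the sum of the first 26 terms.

Over n = 1..26: Σn = 351, Σn² = 6201.
Total = (-1)·6201 + (1)·351 + (3)·26 = -5772.

-5772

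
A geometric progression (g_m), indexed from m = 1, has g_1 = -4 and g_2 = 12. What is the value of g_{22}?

Common ratio r = -3.
g_m = (-4)·(-3)^(m-1).
g_{22} = (-4)·(-3)^21 = 41841412812.

41841412812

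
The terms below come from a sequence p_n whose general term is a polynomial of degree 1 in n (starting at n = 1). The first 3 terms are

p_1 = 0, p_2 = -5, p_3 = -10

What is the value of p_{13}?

-60

1st diffs: -5, -5 (constant).
So p_n = -5n + 5.
Evaluating at n = 13 gives p_{13} = -60.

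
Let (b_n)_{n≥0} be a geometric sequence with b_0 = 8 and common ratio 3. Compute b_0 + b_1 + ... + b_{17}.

b_n = 8·3^(n-0).
S = 8·(3^18 - 1)/(3 - 1) = 8·(387420489 - 1)/(2) = 1549681952.

1549681952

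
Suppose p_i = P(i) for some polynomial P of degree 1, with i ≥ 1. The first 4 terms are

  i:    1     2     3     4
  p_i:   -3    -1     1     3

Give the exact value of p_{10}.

15

1st diffs: 2, 2, 2 (constant).
So p_i = 2i - 5.
Evaluating at i = 10 gives p_{10} = 15.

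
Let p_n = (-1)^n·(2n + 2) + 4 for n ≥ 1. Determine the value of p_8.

(-1)^8 = 1; 2n + 2 at n=8 is 18; so p_8 = 22.

22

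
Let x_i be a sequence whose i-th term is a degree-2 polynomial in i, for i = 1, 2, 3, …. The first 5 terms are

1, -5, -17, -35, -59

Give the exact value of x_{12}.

-395

1st diffs: -6, -12, -18, -24.
2nd diffs: -6, -6, -6 (constant).
Newton forward-difference form: x_i = 1 + (-6)·C(i-1,1) + (-6)·C(i-1,2).
At i = 12: i-1 = 11, so x_{12} = 1 - 66 - 330 = -395.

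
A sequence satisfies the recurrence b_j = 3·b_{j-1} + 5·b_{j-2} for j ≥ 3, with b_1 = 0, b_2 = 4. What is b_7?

4032

Applying the relation repeatedly:
b_3 = 12  b_4 = 56  b_5 = 228  b_6 = 964  b_7 = 4032.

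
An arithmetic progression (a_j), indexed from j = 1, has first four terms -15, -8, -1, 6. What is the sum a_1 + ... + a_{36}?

3870

Common difference d = 7.
a_j = -15 + (j - 1)·7.
a_{36} = 230; S = 36·(-15 + 230)/2 = 3870.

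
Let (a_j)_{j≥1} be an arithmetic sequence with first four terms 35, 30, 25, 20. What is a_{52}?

Common difference d = -5.
a_j = 35 + (j - 1)·(-5).
a_{52} = 35 + 51·(-5) = -220.

-220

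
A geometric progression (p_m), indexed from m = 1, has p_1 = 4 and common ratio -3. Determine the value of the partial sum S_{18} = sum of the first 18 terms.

-387420488

p_m = 4·(-3)^(m-1).
S = 4·((-3)^18 - 1)/(-3 - 1) = 4·(387420489 - 1)/(-4) = -387420488.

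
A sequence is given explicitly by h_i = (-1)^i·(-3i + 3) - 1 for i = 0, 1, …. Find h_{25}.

(-1)^25 = -1; -3i + 3 at i=25 is -72; so h_{25} = 71.

71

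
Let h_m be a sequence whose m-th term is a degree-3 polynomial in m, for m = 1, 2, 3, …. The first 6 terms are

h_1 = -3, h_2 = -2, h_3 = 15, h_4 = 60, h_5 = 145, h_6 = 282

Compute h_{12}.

1st diffs: 1, 17, 45, 85, 137.
2nd diffs: 16, 28, 40, 52.
3rd diffs: 12, 12, 12 (constant).
So h_m = 2m^3 - 4m^2 - m.
Evaluating at m = 12 gives h_{12} = 2868.

2868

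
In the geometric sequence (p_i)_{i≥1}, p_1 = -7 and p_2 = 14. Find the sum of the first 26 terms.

Common ratio r = -2.
p_i = (-7)·(-2)^(i-1).
S = (-7)·((-2)^26 - 1)/(-2 - 1) = (-7)·(67108864 - 1)/(-3) = 156587347.

156587347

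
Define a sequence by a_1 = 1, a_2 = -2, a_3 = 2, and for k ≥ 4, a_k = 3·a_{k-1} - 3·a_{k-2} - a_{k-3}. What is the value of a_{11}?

-1618

a_4 = 11, a_5 = 29, a_6 = 52, a_7 = 58, a_8 = -11, a_9 = -259, a_{10} = -802, a_{11} = -1618.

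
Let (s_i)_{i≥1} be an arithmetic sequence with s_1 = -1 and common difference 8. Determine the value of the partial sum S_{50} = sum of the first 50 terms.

s_i = -1 + (i - 1)·8.
s_{50} = 391; S = 50·(-1 + 391)/2 = 9750.

9750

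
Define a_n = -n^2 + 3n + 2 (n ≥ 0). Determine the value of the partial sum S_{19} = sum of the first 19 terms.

-1558

Over n = 0..18: Σn = 171, Σn² = 2109.
Total = (-1)·2109 + (3)·171 + (2)·19 = -1558.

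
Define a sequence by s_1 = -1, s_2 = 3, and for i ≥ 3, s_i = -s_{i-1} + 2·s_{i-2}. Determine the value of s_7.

-85

Compute successive terms:
s_3 = -5  s_4 = 11  s_5 = -21  s_6 = 43  s_7 = -85.
(Characteristic roots are 1 and -2.)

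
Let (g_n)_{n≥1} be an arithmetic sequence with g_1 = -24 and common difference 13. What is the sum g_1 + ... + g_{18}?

1557

g_n = -24 + (n - 1)·13.
g_{18} = 197; S = 18·(-24 + 197)/2 = 1557.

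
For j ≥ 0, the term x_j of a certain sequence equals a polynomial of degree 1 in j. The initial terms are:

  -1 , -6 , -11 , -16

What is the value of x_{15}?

1st diffs: -5, -5, -5 (constant).
So x_j = -5j - 1.
Evaluating at j = 15 gives x_{15} = -76.

-76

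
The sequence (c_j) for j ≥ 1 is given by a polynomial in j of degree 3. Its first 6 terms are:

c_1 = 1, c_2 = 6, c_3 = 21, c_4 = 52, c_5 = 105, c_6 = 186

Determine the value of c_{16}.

1st diffs: 5, 15, 31, 53, 81.
2nd diffs: 10, 16, 22, 28.
3rd diffs: 6, 6, 6 (constant).
Newton forward-difference form: c_j = 1 + 5·C(j-1,1) + 10·C(j-1,2) + 6·C(j-1,3).
At j = 16: j-1 = 15, so c_{16} = 1 + 75 + 1050 + 2730 = 3856.

3856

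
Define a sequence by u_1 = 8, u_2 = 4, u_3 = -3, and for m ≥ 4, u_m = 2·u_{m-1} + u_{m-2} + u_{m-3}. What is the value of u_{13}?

Applying the relation repeatedly:
u_4 = 6; u_5 = 13; u_6 = 29; u_7 = 77; u_8 = 196; u_9 = 498; u_{10} = 1269; u_{11} = 3232; u_{12} = 8231; u_{13} = 20963.

20963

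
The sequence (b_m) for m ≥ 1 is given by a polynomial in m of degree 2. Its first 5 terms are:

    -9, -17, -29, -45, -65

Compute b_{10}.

-225

1st diffs: -8, -12, -16, -20.
2nd diffs: -4, -4, -4 (constant).
Newton forward-difference form: b_m = -9 + (-8)·C(m-1,1) + (-4)·C(m-1,2).
At m = 10: m-1 = 9, so b_{10} = -9 - 72 - 144 = -225.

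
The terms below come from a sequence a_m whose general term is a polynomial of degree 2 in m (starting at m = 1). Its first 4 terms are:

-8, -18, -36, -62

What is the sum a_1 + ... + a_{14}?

-3934

1st diffs: -10, -18, -26.
2nd diffs: -8, -8 (constant).
So a_m = -4m^2 + 2m - 6.
Continuing: …, -96, -138, -188, -246, …, a_{14} = -762.
Summing m = 1..14 (14 terms) gives -3934.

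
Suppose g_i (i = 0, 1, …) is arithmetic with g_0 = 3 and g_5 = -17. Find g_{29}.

-113

Common difference d = (-17 - 3) / (5 - 0) = -4.
g_i = 3 + (i - 0)·(-4).
g_{29} = 3 + 29·(-4) = -113.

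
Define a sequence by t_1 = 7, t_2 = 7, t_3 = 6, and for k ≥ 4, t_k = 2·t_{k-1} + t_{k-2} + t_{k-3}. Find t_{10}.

t_4 = 26  t_5 = 65  t_6 = 162  t_7 = 415  t_8 = 1057  t_9 = 2691  t_{10} = 6854.

6854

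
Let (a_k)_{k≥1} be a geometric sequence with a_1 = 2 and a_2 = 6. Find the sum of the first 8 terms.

6560

Common ratio r = 3.
a_k = 2·3^(k-1).
S = 2·(3^8 - 1)/(3 - 1) = 2·(6561 - 1)/(2) = 6560.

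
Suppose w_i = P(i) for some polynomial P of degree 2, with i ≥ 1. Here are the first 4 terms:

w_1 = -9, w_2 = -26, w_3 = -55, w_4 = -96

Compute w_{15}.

1st diffs: -17, -29, -41.
2nd diffs: -12, -12 (constant).
Newton forward-difference form: w_i = -9 + (-17)·C(i-1,1) + (-12)·C(i-1,2).
At i = 15: i-1 = 14, so w_{15} = -9 - 238 - 1092 = -1339.

-1339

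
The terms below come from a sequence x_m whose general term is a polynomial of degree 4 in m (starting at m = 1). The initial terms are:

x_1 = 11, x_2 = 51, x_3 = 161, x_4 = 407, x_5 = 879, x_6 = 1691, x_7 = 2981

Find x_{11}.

16521

1st diffs: 40, 110, 246, 472, 812, 1290.
2nd diffs: 70, 136, 226, 340, 478.
3rd diffs: 66, 90, 114, 138.
4th diffs: 24, 24, 24 (constant).
Newton forward-difference form: x_m = 11 + 40·C(m-1,1) + 70·C(m-1,2) + 66·C(m-1,3) + 24·C(m-1,4).
At m = 11: m-1 = 10, so x_{11} = 11 + 400 + 3150 + 7920 + 5040 = 16521.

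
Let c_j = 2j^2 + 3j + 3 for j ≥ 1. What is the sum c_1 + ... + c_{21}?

Over j = 1..21: Σj = 231, Σj² = 3311.
Total = (2)·3311 + (3)·231 + (3)·21 = 7378.

7378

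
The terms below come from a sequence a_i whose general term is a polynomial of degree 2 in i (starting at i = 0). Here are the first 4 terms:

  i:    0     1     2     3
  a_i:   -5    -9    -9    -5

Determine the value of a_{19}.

1st diffs: -4, 0, 4.
2nd diffs: 4, 4 (constant).
So a_i = 2i^2 - 6i - 5.
Evaluating at i = 19 gives a_{19} = 603.

603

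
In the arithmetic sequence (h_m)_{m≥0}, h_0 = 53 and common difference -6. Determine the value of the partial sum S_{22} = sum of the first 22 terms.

-220

h_m = 53 + (m - 0)·(-6).
h_{21} = -73; S = 22·(53 + (-73))/2 = -220.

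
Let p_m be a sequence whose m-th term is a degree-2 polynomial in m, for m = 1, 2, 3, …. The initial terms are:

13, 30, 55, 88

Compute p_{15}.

979

1st diffs: 17, 25, 33.
2nd diffs: 8, 8 (constant).
So p_m = 4m^2 + 5m + 4.
Evaluating at m = 15 gives p_{15} = 979.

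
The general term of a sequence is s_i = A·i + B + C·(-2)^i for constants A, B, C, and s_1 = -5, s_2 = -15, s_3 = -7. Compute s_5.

9

Write the equations: A + B - 2C = -5; 2A + B + 4C = -15; 3A + B - 8C = -7.
Subtracting the first from the second: A + 6C = -10.
Subtracting the second from the third: A - 12C = 8.
Solving: C = -1, A = -4, then B = -3.
So s_i = -4·i + (-3) + (-1)·(-2)^i; at i=5 this is 9.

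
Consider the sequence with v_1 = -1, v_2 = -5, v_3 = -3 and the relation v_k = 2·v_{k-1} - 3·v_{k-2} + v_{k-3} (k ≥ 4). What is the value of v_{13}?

Iterate the recurrence:
v_4 = 8; v_5 = 20; v_6 = 13; v_7 = -26; v_8 = -71; v_9 = -51; v_{10} = 85; v_{11} = 252; v_{12} = 198; v_{13} = -275.

-275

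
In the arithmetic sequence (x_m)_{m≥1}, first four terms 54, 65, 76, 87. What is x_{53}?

626

Common difference d = 11.
x_m = 54 + (m - 1)·11.
x_{53} = 54 + 52·11 = 626.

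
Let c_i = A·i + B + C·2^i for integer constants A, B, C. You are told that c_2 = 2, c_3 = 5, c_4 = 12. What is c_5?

At i = 2, 3, 4: 2A + B + 4C = 2; 3A + B + 8C = 5; 4A + B + 16C = 12.
Subtracting the first from the second: A + 4C = 3.
Subtracting the second from the third: A + 8C = 7.
Solving: C = 1, A = -1, then B = 0.
So c_i = -1·i + 0 + 1·2^i; at i=5 this is 27.

27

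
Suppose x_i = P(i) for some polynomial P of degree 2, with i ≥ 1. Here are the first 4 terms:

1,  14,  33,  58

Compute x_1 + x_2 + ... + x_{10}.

1315

1st diffs: 13, 19, 25.
2nd diffs: 6, 6 (constant).
Newton forward-difference form: x_i = 1 + 13·C(i-1,1) + 6·C(i-1,2).
Continuing: …, 89, 126, 169, 218, …, x_{10} = 334.
Summing i = 1..10 (10 terms) gives 1315.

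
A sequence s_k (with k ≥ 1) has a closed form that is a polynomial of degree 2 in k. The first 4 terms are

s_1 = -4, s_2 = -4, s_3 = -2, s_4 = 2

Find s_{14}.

1st diffs: 0, 2, 4.
2nd diffs: 2, 2 (constant).
Newton forward-difference form: s_k = -4 + 2·C(k-1,2).
At k = 14: k-1 = 13, so s_{14} = -4 + 156 = 152.

152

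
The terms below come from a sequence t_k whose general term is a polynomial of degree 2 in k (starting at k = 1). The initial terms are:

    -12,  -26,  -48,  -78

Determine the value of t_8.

1st diffs: -14, -22, -30.
2nd diffs: -8, -8 (constant).
Newton forward-difference form: t_k = -12 + (-14)·C(k-1,1) + (-8)·C(k-1,2).
At k = 8: k-1 = 7, so t_8 = -12 - 98 - 168 = -278.

-278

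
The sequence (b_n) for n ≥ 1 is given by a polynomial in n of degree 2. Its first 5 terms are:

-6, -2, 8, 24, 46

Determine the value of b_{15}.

1st diffs: 4, 10, 16, 22.
2nd diffs: 6, 6, 6 (constant).
Newton forward-difference form: b_n = -6 + 4·C(n-1,1) + 6·C(n-1,2).
At n = 15: n-1 = 14, so b_{15} = -6 + 56 + 546 = 596.

596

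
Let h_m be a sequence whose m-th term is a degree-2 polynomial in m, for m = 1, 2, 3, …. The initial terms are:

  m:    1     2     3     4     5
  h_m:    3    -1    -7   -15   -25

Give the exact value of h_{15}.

-235

1st diffs: -4, -6, -8, -10.
2nd diffs: -2, -2, -2 (constant).
Newton forward-difference form: h_m = 3 + (-4)·C(m-1,1) + (-2)·C(m-1,2).
At m = 15: m-1 = 14, so h_{15} = 3 - 56 - 182 = -235.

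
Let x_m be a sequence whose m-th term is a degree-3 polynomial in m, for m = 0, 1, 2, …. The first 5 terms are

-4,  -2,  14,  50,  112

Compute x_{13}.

2830

1st diffs: 2, 16, 36, 62.
2nd diffs: 14, 20, 26.
3rd diffs: 6, 6 (constant).
Newton forward-difference form: x_m = -4 + 2·C(m,1) + 14·C(m,2) + 6·C(m,3).
At m = 13: m = 13, so x_{13} = -4 + 26 + 1092 + 1716 = 2830.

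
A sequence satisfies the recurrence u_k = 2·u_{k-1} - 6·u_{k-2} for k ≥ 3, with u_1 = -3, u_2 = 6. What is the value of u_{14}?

Iterate the recurrence:
u_3 = 30  u_4 = 24  u_5 = -132  …  u_{11} = -38688  u_{12} = -50304  u_{13} = 131520  u_{14} = 564864.

564864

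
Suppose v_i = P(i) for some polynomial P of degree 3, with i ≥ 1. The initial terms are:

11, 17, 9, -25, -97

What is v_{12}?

-2673

1st diffs: 6, -8, -34, -72.
2nd diffs: -14, -26, -38.
3rd diffs: -12, -12 (constant).
So v_i = -2i^3 + 5i^2 + 5i + 3.
Evaluating at i = 12 gives v_{12} = -2673.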